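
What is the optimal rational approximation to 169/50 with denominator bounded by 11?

27/8

Expand x = 169/50 as a continued fraction with the Euclidean algorithm:
  169 = 3*50 + 19, so a_0 = 3.
  50 = 2*19 + 12, so a_1 = 2.
  19 = 1*12 + 7, so a_2 = 1.
  12 = 1*7 + 5, so a_3 = 1.
  7 = 1*5 + 2, so a_4 = 1.
  5 = 2*2 + 1, so a_5 = 2.
  2 = 2*1 + 0, so a_6 = 2.
so x = [3; 2, 1, 1, 1, 2, 2].
Convergents (p_i = a_i*p_{i-1} + p_{i-2}, q_i = a_i*q_{i-1} + q_{i-2} with p_{-2}=0, p_{-1}=1, q_{-2}=1, q_{-1}=0), until the denominator exceeds 11:
  i=0: a_0=3, p_0 = 3*1 + 0 = 3, q_0 = 3*0 + 1 = 1.
  i=1: a_1=2, p_1 = 2*3 + 1 = 7, q_1 = 2*1 + 0 = 2.
  i=2: a_2=1, p_2 = 1*7 + 3 = 10, q_2 = 1*2 + 1 = 3.
  i=3: a_3=1, p_3 = 1*10 + 7 = 17, q_3 = 1*3 + 2 = 5.
  i=4: a_4=1, p_4 = 1*17 + 10 = 27, q_4 = 1*5 + 3 = 8.
  i=5: a_5=2, p_5 = 2*27 + 17 = 71, q_5 = 2*8 + 5 = 21.
q_5 = 21 > 11, so the last convergent with denominator <= 11 is p_4/q_4 = 27/8.
The closest fraction with denominator <= 11 is either p_4/q_4 or the intermediate fraction (k*p_4 + p_3)/(k*q_4 + q_3) with the largest k >= 1 whose denominator stays <= 11; these approach x as k grows, and every other convergent or intermediate fraction in range is farther away.
Largest k: floor((11 - q_3)/q_4) = floor((11 - 5)/8) = 0.
Since k = 0, no intermediate fraction beyond p_4/q_4 has denominator <= 11, so the convergent 27/8 is the closest (its error is |169*8 - 27*50|/(50*8) = 2/400).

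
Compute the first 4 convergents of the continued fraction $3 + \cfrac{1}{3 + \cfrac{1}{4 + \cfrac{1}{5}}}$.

Using the convergent recurrence p_i = a_i*p_{i-1} + p_{i-2}, q_i = a_i*q_{i-1} + q_{i-2} with p_{-2}=0, p_{-1}=1, q_{-2}=1, q_{-1}=0:
  i=0: a_0=3, p_0 = 3*1 + 0 = 3, q_0 = 3*0 + 1 = 1.
  i=1: a_1=3, p_1 = 3*3 + 1 = 10, q_1 = 3*1 + 0 = 3.
  i=2: a_2=4, p_2 = 4*10 + 3 = 43, q_2 = 4*3 + 1 = 13.
  i=3: a_3=5, p_3 = 5*43 + 10 = 225, q_3 = 5*13 + 3 = 68.

3/1, 10/3, 43/13, 225/68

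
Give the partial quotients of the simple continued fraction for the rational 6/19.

[0; 3, 6]

Run the Euclidean algorithm on 6 and 19; the successive quotients are the partial quotients a_0, a_1, ... (each step inverts the fractional part left over by the previous one):
  6 = 0*19 + 6, so a_0 = 0.
  19 = 3*6 + 1, so a_1 = 3.
  6 = 6*1 + 0, so a_2 = 6.
The remainder reaches 0 after 3 divisions, so the expansion has 3 partial quotients, read off in order.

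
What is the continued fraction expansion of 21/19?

Run the Euclidean algorithm on 21 and 19; the successive quotients are the partial quotients a_0, a_1, ... (each step inverts the fractional part left over by the previous one):
  21 = 1*19 + 2, so a_0 = 1.
  19 = 9*2 + 1, so a_1 = 9.
  2 = 2*1 + 0, so a_2 = 2.
The remainder reaches 0 after 3 divisions, so the expansion has 3 partial quotients, read off in order.

[1; 9, 2]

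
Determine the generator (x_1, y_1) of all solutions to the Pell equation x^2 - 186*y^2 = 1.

(x, y) = (7501, 550)

First expand sqrt(186) as a continued fraction. With x_i = (sqrt(186) + m_i)/d_i and (m_0, d_0) = (0, 1): a_0 = floor(sqrt(186)) = 13, since 13^2 = 169 <= 186 < 196 = 14^2.
Iterate m_{i+1} = d_i*a_i - m_i, d_{i+1} = (186 - m_{i+1}^2)/d_i, a_{i+1} = floor((a_0 + m_{i+1})/d_{i+1}):
  m_1 = 1*13 - 0 = 13, d_1 = (186 - 13^2)/1 = 17/1 = 17, a_1 = floor((13 + 13)/17) = 1.
  m_2 = 17*1 - 13 = 4, d_2 = (186 - 4^2)/17 = 170/17 = 10, a_2 = floor((13 + 4)/10) = 1.
  m_3 = 10*1 - 4 = 6, d_3 = (186 - 6^2)/10 = 150/10 = 15, a_3 = floor((13 + 6)/15) = 1.
  m_4 = 15*1 - 6 = 9, d_4 = (186 - 9^2)/15 = 105/15 = 7, a_4 = floor((13 + 9)/7) = 3.
  m_5 = 7*3 - 9 = 12, d_5 = (186 - 12^2)/7 = 42/7 = 6, a_5 = floor((13 + 12)/6) = 4.
  m_6 = 6*4 - 12 = 12, d_6 = (186 - 12^2)/6 = 42/6 = 7, a_6 = floor((13 + 12)/7) = 3.
  m_7 = 7*3 - 12 = 9, d_7 = (186 - 9^2)/7 = 105/7 = 15, a_7 = floor((13 + 9)/15) = 1.
  m_8 = 15*1 - 9 = 6, d_8 = (186 - 6^2)/15 = 150/15 = 10, a_8 = floor((13 + 6)/10) = 1.
  m_9 = 10*1 - 6 = 4, d_9 = (186 - 4^2)/10 = 170/10 = 17, a_9 = floor((13 + 4)/17) = 1.
  m_10 = 17*1 - 4 = 13, d_10 = (186 - 13^2)/17 = 17/17 = 1, a_10 = floor((13 + 13)/1) = 26.
  m_11 = 1*26 - 13 = 13, d_11 = (186 - 13^2)/1 = 17/1 = 17: (m_11, d_11) = (m_1, d_1) = (13, 17), so from here the quotients repeat a_1, ..., a_10; the period length is 10.
So sqrt(186) = [13; (1, 1, 1, 3, 4, 3, 1, 1, 1, 26)] with period length k = 10.
k is even, so the fundamental solution of x^2 - 186y^2 = 1 is (p_{k-1}, q_{k-1}) = (p_9, q_9); compute convergents through index 9.
Convergents (p_i = a_i*p_{i-1} + p_{i-2}, q_i = a_i*q_{i-1} + q_{i-2} with p_{-2}=0, p_{-1}=1, q_{-2}=1, q_{-1}=0):
  i=0: a_0=13, p_0 = 13*1 + 0 = 13, q_0 = 13*0 + 1 = 1.
  i=1: a_1=1, p_1 = 1*13 + 1 = 14, q_1 = 1*1 + 0 = 1.
  i=2: a_2=1, p_2 = 1*14 + 13 = 27, q_2 = 1*1 + 1 = 2.
  i=3: a_3=1, p_3 = 1*27 + 14 = 41, q_3 = 1*2 + 1 = 3.
  i=4: a_4=3, p_4 = 3*41 + 27 = 150, q_4 = 3*3 + 2 = 11.
  i=5: a_5=4, p_5 = 4*150 + 41 = 641, q_5 = 4*11 + 3 = 47.
  i=6: a_6=3, p_6 = 3*641 + 150 = 2073, q_6 = 3*47 + 11 = 152.
  i=7: a_7=1, p_7 = 1*2073 + 641 = 2714, q_7 = 1*152 + 47 = 199.
  i=8: a_8=1, p_8 = 1*2714 + 2073 = 4787, q_8 = 1*199 + 152 = 351.
  i=9: a_9=1, p_9 = 1*4787 + 2714 = 7501, q_9 = 1*351 + 199 = 550.
Check: 7501^2 - 186*550^2 = 56265001 - 56265000 = 1, so (x, y) = (7501, 550) solves the equation, and by the theorem it is the least positive solution.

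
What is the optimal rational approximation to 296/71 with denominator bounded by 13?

Expand x = 296/71 as a continued fraction with the Euclidean algorithm:
  296 = 4*71 + 12, so a_0 = 4.
  71 = 5*12 + 11, so a_1 = 5.
  12 = 1*11 + 1, so a_2 = 1.
  11 = 11*1 + 0, so a_3 = 11.
so x = [4; 5, 1, 11].
Convergents (p_i = a_i*p_{i-1} + p_{i-2}, q_i = a_i*q_{i-1} + q_{i-2} with p_{-2}=0, p_{-1}=1, q_{-2}=1, q_{-1}=0), until the denominator exceeds 13:
  i=0: a_0=4, p_0 = 4*1 + 0 = 4, q_0 = 4*0 + 1 = 1.
  i=1: a_1=5, p_1 = 5*4 + 1 = 21, q_1 = 5*1 + 0 = 5.
  i=2: a_2=1, p_2 = 1*21 + 4 = 25, q_2 = 1*5 + 1 = 6.
  i=3: a_3=11, p_3 = 11*25 + 21 = 296, q_3 = 11*6 + 5 = 71.
q_3 = 71 > 13, so the last convergent with denominator <= 13 is p_2/q_2 = 25/6.
The closest fraction with denominator <= 13 is either p_2/q_2 or the intermediate fraction (k*p_2 + p_1)/(k*q_2 + q_1) with the largest k >= 1 whose denominator stays <= 13; these approach x as k grows, and every other convergent or intermediate fraction in range is farther away.
Largest k: floor((13 - q_1)/q_2) = floor((13 - 5)/6) = 1.
That gives (1*25 + 21)/(1*6 + 5) = 46/11.
Compare the errors: |x - 25/6| = |296*6 - 25*71|/(71*6) = 1/426, and |x - 46/11| = |296*11 - 46*71|/(71*11) = 10/781.
Cross-multiplying, 1*781 = 781 < 4260 = 10*426, so 1/426 is smaller: the convergent 25/6 is closer to x than 46/11.

25/6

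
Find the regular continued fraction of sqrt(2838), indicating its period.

Write x_i = (sqrt(2838) + m_i)/d_i with (m_0, d_0) = (0, 1). a_0 = floor(sqrt(2838)) = 53, since 53^2 = 2809 <= 2838 < 2916 = 54^2.
Iterate m_{i+1} = d_i*a_i - m_i, d_{i+1} = (2838 - m_{i+1}^2)/d_i, a_{i+1} = floor((a_0 + m_{i+1})/d_{i+1}):
  m_1 = 1*53 - 0 = 53, d_1 = (2838 - 53^2)/1 = 29/1 = 29, a_1 = floor((53 + 53)/29) = 3.
  m_2 = 29*3 - 53 = 34, d_2 = (2838 - 34^2)/29 = 1682/29 = 58, a_2 = floor((53 + 34)/58) = 1.
  m_3 = 58*1 - 34 = 24, d_3 = (2838 - 24^2)/58 = 2262/58 = 39, a_3 = floor((53 + 24)/39) = 1.
  m_4 = 39*1 - 24 = 15, d_4 = (2838 - 15^2)/39 = 2613/39 = 67, a_4 = floor((53 + 15)/67) = 1.
  m_5 = 67*1 - 15 = 52, d_5 = (2838 - 52^2)/67 = 134/67 = 2, a_5 = floor((53 + 52)/2) = 52.
  m_6 = 2*52 - 52 = 52, d_6 = (2838 - 52^2)/2 = 134/2 = 67, a_6 = floor((53 + 52)/67) = 1.
  m_7 = 67*1 - 52 = 15, d_7 = (2838 - 15^2)/67 = 2613/67 = 39, a_7 = floor((53 + 15)/39) = 1.
  m_8 = 39*1 - 15 = 24, d_8 = (2838 - 24^2)/39 = 2262/39 = 58, a_8 = floor((53 + 24)/58) = 1.
  m_9 = 58*1 - 24 = 34, d_9 = (2838 - 34^2)/58 = 1682/58 = 29, a_9 = floor((53 + 34)/29) = 3.
  m_10 = 29*3 - 34 = 53, d_10 = (2838 - 53^2)/29 = 29/29 = 1, a_10 = floor((53 + 53)/1) = 106.
  m_11 = 1*106 - 53 = 53, d_11 = (2838 - 53^2)/1 = 29/1 = 29: (m_11, d_11) = (m_1, d_1) = (53, 29), so from here the quotients repeat a_1, ..., a_10; the period length is 10.
Hence the expansion of sqrt(2838) is a_0 = 53 followed by the repeating block 3, 1, 1, 1, 52, 1, 1, 1, 3, 106 (period 10).

[53; (3, 1, 1, 1, 52, 1, 1, 1, 3, 106)]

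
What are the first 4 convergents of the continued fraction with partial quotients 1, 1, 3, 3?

Using the convergent recurrence p_i = a_i*p_{i-1} + p_{i-2}, q_i = a_i*q_{i-1} + q_{i-2} with p_{-2}=0, p_{-1}=1, q_{-2}=1, q_{-1}=0:
  i=0: a_0=1, p_0 = 1*1 + 0 = 1, q_0 = 1*0 + 1 = 1.
  i=1: a_1=1, p_1 = 1*1 + 1 = 2, q_1 = 1*1 + 0 = 1.
  i=2: a_2=3, p_2 = 3*2 + 1 = 7, q_2 = 3*1 + 1 = 4.
  i=3: a_3=3, p_3 = 3*7 + 2 = 23, q_3 = 3*4 + 1 = 13.

1/1, 2/1, 7/4, 23/13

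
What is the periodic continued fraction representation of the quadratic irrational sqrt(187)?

[13; (1, 2, 13, 2, 1, 26)]

Write x_i = (sqrt(187) + m_i)/d_i with (m_0, d_0) = (0, 1). a_0 = floor(sqrt(187)) = 13, since 13^2 = 169 <= 187 < 196 = 14^2.
Iterate m_{i+1} = d_i*a_i - m_i, d_{i+1} = (187 - m_{i+1}^2)/d_i, a_{i+1} = floor((a_0 + m_{i+1})/d_{i+1}):
  m_1 = 1*13 - 0 = 13, d_1 = (187 - 13^2)/1 = 18/1 = 18, a_1 = floor((13 + 13)/18) = 1.
  m_2 = 18*1 - 13 = 5, d_2 = (187 - 5^2)/18 = 162/18 = 9, a_2 = floor((13 + 5)/9) = 2.
  m_3 = 9*2 - 5 = 13, d_3 = (187 - 13^2)/9 = 18/9 = 2, a_3 = floor((13 + 13)/2) = 13.
  m_4 = 2*13 - 13 = 13, d_4 = (187 - 13^2)/2 = 18/2 = 9, a_4 = floor((13 + 13)/9) = 2.
  m_5 = 9*2 - 13 = 5, d_5 = (187 - 5^2)/9 = 162/9 = 18, a_5 = floor((13 + 5)/18) = 1.
  m_6 = 18*1 - 5 = 13, d_6 = (187 - 13^2)/18 = 18/18 = 1, a_6 = floor((13 + 13)/1) = 26.
  m_7 = 1*26 - 13 = 13, d_7 = (187 - 13^2)/1 = 18/1 = 18: (m_7, d_7) = (m_1, d_1) = (13, 18), so from here the quotients repeat a_1, ..., a_6; the period length is 6.
Hence the expansion of sqrt(187) is a_0 = 13 followed by the repeating block 1, 2, 13, 2, 1, 26 (period 6).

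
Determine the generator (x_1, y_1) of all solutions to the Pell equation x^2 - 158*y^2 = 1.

(x, y) = (7743, 616)

First expand sqrt(158) as a continued fraction. With x_i = (sqrt(158) + m_i)/d_i and (m_0, d_0) = (0, 1): a_0 = floor(sqrt(158)) = 12, since 12^2 = 144 <= 158 < 169 = 13^2.
Iterate m_{i+1} = d_i*a_i - m_i, d_{i+1} = (158 - m_{i+1}^2)/d_i, a_{i+1} = floor((a_0 + m_{i+1})/d_{i+1}):
  m_1 = 1*12 - 0 = 12, d_1 = (158 - 12^2)/1 = 14/1 = 14, a_1 = floor((12 + 12)/14) = 1.
  m_2 = 14*1 - 12 = 2, d_2 = (158 - 2^2)/14 = 154/14 = 11, a_2 = floor((12 + 2)/11) = 1.
  m_3 = 11*1 - 2 = 9, d_3 = (158 - 9^2)/11 = 77/11 = 7, a_3 = floor((12 + 9)/7) = 3.
  m_4 = 7*3 - 9 = 12, d_4 = (158 - 12^2)/7 = 14/7 = 2, a_4 = floor((12 + 12)/2) = 12.
  m_5 = 2*12 - 12 = 12, d_5 = (158 - 12^2)/2 = 14/2 = 7, a_5 = floor((12 + 12)/7) = 3.
  m_6 = 7*3 - 12 = 9, d_6 = (158 - 9^2)/7 = 77/7 = 11, a_6 = floor((12 + 9)/11) = 1.
  m_7 = 11*1 - 9 = 2, d_7 = (158 - 2^2)/11 = 154/11 = 14, a_7 = floor((12 + 2)/14) = 1.
  m_8 = 14*1 - 2 = 12, d_8 = (158 - 12^2)/14 = 14/14 = 1, a_8 = floor((12 + 12)/1) = 24.
  m_9 = 1*24 - 12 = 12, d_9 = (158 - 12^2)/1 = 14/1 = 14: (m_9, d_9) = (m_1, d_1) = (12, 14), so from here the quotients repeat a_1, ..., a_8; the period length is 8.
So sqrt(158) = [12; (1, 1, 3, 12, 3, 1, 1, 24)] with period length k = 8.
k is even, so the fundamental solution of x^2 - 158y^2 = 1 is (p_{k-1}, q_{k-1}) = (p_7, q_7); compute convergents through index 7.
Convergents (p_i = a_i*p_{i-1} + p_{i-2}, q_i = a_i*q_{i-1} + q_{i-2} with p_{-2}=0, p_{-1}=1, q_{-2}=1, q_{-1}=0):
  i=0: a_0=12, p_0 = 12*1 + 0 = 12, q_0 = 12*0 + 1 = 1.
  i=1: a_1=1, p_1 = 1*12 + 1 = 13, q_1 = 1*1 + 0 = 1.
  i=2: a_2=1, p_2 = 1*13 + 12 = 25, q_2 = 1*1 + 1 = 2.
  i=3: a_3=3, p_3 = 3*25 + 13 = 88, q_3 = 3*2 + 1 = 7.
  i=4: a_4=12, p_4 = 12*88 + 25 = 1081, q_4 = 12*7 + 2 = 86.
  i=5: a_5=3, p_5 = 3*1081 + 88 = 3331, q_5 = 3*86 + 7 = 265.
  i=6: a_6=1, p_6 = 1*3331 + 1081 = 4412, q_6 = 1*265 + 86 = 351.
  i=7: a_7=1, p_7 = 1*4412 + 3331 = 7743, q_7 = 1*351 + 265 = 616.
Check: 7743^2 - 158*616^2 = 59954049 - 59954048 = 1, so (x, y) = (7743, 616) solves the equation, and by the theorem it is the least positive solution.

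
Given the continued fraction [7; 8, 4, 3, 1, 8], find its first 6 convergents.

7/1, 57/8, 235/33, 762/107, 997/140, 8738/1227

Using the convergent recurrence p_i = a_i*p_{i-1} + p_{i-2}, q_i = a_i*q_{i-1} + q_{i-2} with p_{-2}=0, p_{-1}=1, q_{-2}=1, q_{-1}=0:
  i=0: a_0=7, p_0 = 7*1 + 0 = 7, q_0 = 7*0 + 1 = 1.
  i=1: a_1=8, p_1 = 8*7 + 1 = 57, q_1 = 8*1 + 0 = 8.
  i=2: a_2=4, p_2 = 4*57 + 7 = 235, q_2 = 4*8 + 1 = 33.
  i=3: a_3=3, p_3 = 3*235 + 57 = 762, q_3 = 3*33 + 8 = 107.
  i=4: a_4=1, p_4 = 1*762 + 235 = 997, q_4 = 1*107 + 33 = 140.
  i=5: a_5=8, p_5 = 8*997 + 762 = 8738, q_5 = 8*140 + 107 = 1227.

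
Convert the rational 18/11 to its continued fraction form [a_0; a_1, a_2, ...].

Run the Euclidean algorithm on 18 and 11; the successive quotients are the partial quotients a_0, a_1, ... (each step inverts the fractional part left over by the previous one):
  18 = 1*11 + 7, so a_0 = 1.
  11 = 1*7 + 4, so a_1 = 1.
  7 = 1*4 + 3, so a_2 = 1.
  4 = 1*3 + 1, so a_3 = 1.
  3 = 3*1 + 0, so a_4 = 3.
The remainder reaches 0 after 5 divisions, so the expansion has 5 partial quotients, read off in order.

[1; 1, 1, 1, 3]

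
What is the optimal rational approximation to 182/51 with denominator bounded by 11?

Expand x = 182/51 as a continued fraction with the Euclidean algorithm:
  182 = 3*51 + 29, so a_0 = 3.
  51 = 1*29 + 22, so a_1 = 1.
  29 = 1*22 + 7, so a_2 = 1.
  22 = 3*7 + 1, so a_3 = 3.
  7 = 7*1 + 0, so a_4 = 7.
so x = [3; 1, 1, 3, 7].
Convergents (p_i = a_i*p_{i-1} + p_{i-2}, q_i = a_i*q_{i-1} + q_{i-2} with p_{-2}=0, p_{-1}=1, q_{-2}=1, q_{-1}=0), until the denominator exceeds 11:
  i=0: a_0=3, p_0 = 3*1 + 0 = 3, q_0 = 3*0 + 1 = 1.
  i=1: a_1=1, p_1 = 1*3 + 1 = 4, q_1 = 1*1 + 0 = 1.
  i=2: a_2=1, p_2 = 1*4 + 3 = 7, q_2 = 1*1 + 1 = 2.
  i=3: a_3=3, p_3 = 3*7 + 4 = 25, q_3 = 3*2 + 1 = 7.
  i=4: a_4=7, p_4 = 7*25 + 7 = 182, q_4 = 7*7 + 2 = 51.
q_4 = 51 > 11, so the last convergent with denominator <= 11 is p_3/q_3 = 25/7.
The closest fraction with denominator <= 11 is either p_3/q_3 or the intermediate fraction (k*p_3 + p_2)/(k*q_3 + q_2) with the largest k >= 1 whose denominator stays <= 11; these approach x as k grows, and every other convergent or intermediate fraction in range is farther away.
Largest k: floor((11 - q_2)/q_3) = floor((11 - 2)/7) = 1.
That gives (1*25 + 7)/(1*7 + 2) = 32/9.
Compare the errors: |x - 25/7| = |182*7 - 25*51|/(51*7) = 1/357, and |x - 32/9| = |182*9 - 32*51|/(51*9) = 6/459.
Cross-multiplying, 1*459 = 459 < 2142 = 6*357, so 1/357 is smaller: the convergent 25/7 is closer to x than 32/9.

25/7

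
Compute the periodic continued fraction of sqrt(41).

Write x_i = (sqrt(41) + m_i)/d_i with (m_0, d_0) = (0, 1). a_0 = floor(sqrt(41)) = 6, since 6^2 = 36 <= 41 < 49 = 7^2.
Iterate m_{i+1} = d_i*a_i - m_i, d_{i+1} = (41 - m_{i+1}^2)/d_i, a_{i+1} = floor((a_0 + m_{i+1})/d_{i+1}):
  m_1 = 1*6 - 0 = 6, d_1 = (41 - 6^2)/1 = 5/1 = 5, a_1 = floor((6 + 6)/5) = 2.
  m_2 = 5*2 - 6 = 4, d_2 = (41 - 4^2)/5 = 25/5 = 5, a_2 = floor((6 + 4)/5) = 2.
  m_3 = 5*2 - 4 = 6, d_3 = (41 - 6^2)/5 = 5/5 = 1, a_3 = floor((6 + 6)/1) = 12.
  m_4 = 1*12 - 6 = 6, d_4 = (41 - 6^2)/1 = 5/1 = 5: (m_4, d_4) = (m_1, d_1) = (6, 5), so from here the quotients repeat a_1, ..., a_3; the period length is 3.
Hence the expansion of sqrt(41) is a_0 = 6 followed by the repeating block 2, 2, 12 (period 3).

[6; (2, 2, 12)]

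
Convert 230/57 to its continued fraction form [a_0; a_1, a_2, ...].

Run the Euclidean algorithm on 230 and 57; the successive quotients are the partial quotients a_0, a_1, ... (each step inverts the fractional part left over by the previous one):
  230 = 4*57 + 2, so a_0 = 4.
  57 = 28*2 + 1, so a_1 = 28.
  2 = 2*1 + 0, so a_2 = 2.
The remainder reaches 0 after 3 divisions, so the expansion has 3 partial quotients, read off in order.

[4; 28, 2]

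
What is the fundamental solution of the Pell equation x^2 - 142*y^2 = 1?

(x, y) = (143, 12)

First expand sqrt(142) as a continued fraction. With x_i = (sqrt(142) + m_i)/d_i and (m_0, d_0) = (0, 1): a_0 = floor(sqrt(142)) = 11, since 11^2 = 121 <= 142 < 144 = 12^2.
Iterate m_{i+1} = d_i*a_i - m_i, d_{i+1} = (142 - m_{i+1}^2)/d_i, a_{i+1} = floor((a_0 + m_{i+1})/d_{i+1}):
  m_1 = 1*11 - 0 = 11, d_1 = (142 - 11^2)/1 = 21/1 = 21, a_1 = floor((11 + 11)/21) = 1.
  m_2 = 21*1 - 11 = 10, d_2 = (142 - 10^2)/21 = 42/21 = 2, a_2 = floor((11 + 10)/2) = 10.
  m_3 = 2*10 - 10 = 10, d_3 = (142 - 10^2)/2 = 42/2 = 21, a_3 = floor((11 + 10)/21) = 1.
  m_4 = 21*1 - 10 = 11, d_4 = (142 - 11^2)/21 = 21/21 = 1, a_4 = floor((11 + 11)/1) = 22.
  m_5 = 1*22 - 11 = 11, d_5 = (142 - 11^2)/1 = 21/1 = 21: (m_5, d_5) = (m_1, d_1) = (11, 21), so from here the quotients repeat a_1, ..., a_4; the period length is 4.
So sqrt(142) = [11; (1, 10, 1, 22)] with period length k = 4.
k is even, so the fundamental solution of x^2 - 142y^2 = 1 is (p_{k-1}, q_{k-1}) = (p_3, q_3); compute convergents through index 3.
Convergents (p_i = a_i*p_{i-1} + p_{i-2}, q_i = a_i*q_{i-1} + q_{i-2} with p_{-2}=0, p_{-1}=1, q_{-2}=1, q_{-1}=0):
  i=0: a_0=11, p_0 = 11*1 + 0 = 11, q_0 = 11*0 + 1 = 1.
  i=1: a_1=1, p_1 = 1*11 + 1 = 12, q_1 = 1*1 + 0 = 1.
  i=2: a_2=10, p_2 = 10*12 + 11 = 131, q_2 = 10*1 + 1 = 11.
  i=3: a_3=1, p_3 = 1*131 + 12 = 143, q_3 = 1*11 + 1 = 12.
Check: 143^2 - 142*12^2 = 20449 - 20448 = 1, so (x, y) = (143, 12) solves the equation, and by the theorem it is the least positive solution.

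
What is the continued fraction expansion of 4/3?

[1; 3]

Run the Euclidean algorithm on 4 and 3; the successive quotients are the partial quotients a_0, a_1, ... (each step inverts the fractional part left over by the previous one):
  4 = 1*3 + 1, so a_0 = 1.
  3 = 3*1 + 0, so a_1 = 3.
The remainder reaches 0 after 2 divisions, so the expansion has 2 partial quotients, read off in order.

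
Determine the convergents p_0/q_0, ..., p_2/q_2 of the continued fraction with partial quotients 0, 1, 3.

Using the convergent recurrence p_i = a_i*p_{i-1} + p_{i-2}, q_i = a_i*q_{i-1} + q_{i-2} with p_{-2}=0, p_{-1}=1, q_{-2}=1, q_{-1}=0:
  i=0: a_0=0, p_0 = 0*1 + 0 = 0, q_0 = 0*0 + 1 = 1.
  i=1: a_1=1, p_1 = 1*0 + 1 = 1, q_1 = 1*1 + 0 = 1.
  i=2: a_2=3, p_2 = 3*1 + 0 = 3, q_2 = 3*1 + 1 = 4.

0/1, 1/1, 3/4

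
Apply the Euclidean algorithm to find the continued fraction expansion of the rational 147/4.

Run the Euclidean algorithm on 147 and 4; the successive quotients are the partial quotients a_0, a_1, ... (each step inverts the fractional part left over by the previous one):
  147 = 36*4 + 3, so a_0 = 36.
  4 = 1*3 + 1, so a_1 = 1.
  3 = 3*1 + 0, so a_2 = 3.
The remainder reaches 0 after 3 divisions, so the expansion has 3 partial quotients, read off in order.

[36; 1, 3]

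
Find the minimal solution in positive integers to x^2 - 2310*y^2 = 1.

(x, y) = (769, 16)

First expand sqrt(2310) as a continued fraction. With x_i = (sqrt(2310) + m_i)/d_i and (m_0, d_0) = (0, 1): a_0 = floor(sqrt(2310)) = 48, since 48^2 = 2304 <= 2310 < 2401 = 49^2.
Iterate m_{i+1} = d_i*a_i - m_i, d_{i+1} = (2310 - m_{i+1}^2)/d_i, a_{i+1} = floor((a_0 + m_{i+1})/d_{i+1}):
  m_1 = 1*48 - 0 = 48, d_1 = (2310 - 48^2)/1 = 6/1 = 6, a_1 = floor((48 + 48)/6) = 16.
  m_2 = 6*16 - 48 = 48, d_2 = (2310 - 48^2)/6 = 6/6 = 1, a_2 = floor((48 + 48)/1) = 96.
  m_3 = 1*96 - 48 = 48, d_3 = (2310 - 48^2)/1 = 6/1 = 6: (m_3, d_3) = (m_1, d_1) = (48, 6), so from here the quotients repeat a_1, a_2; the period length is 2.
So sqrt(2310) = [48; (16, 96)] with period length k = 2.
k is even, so the fundamental solution of x^2 - 2310y^2 = 1 is (p_{k-1}, q_{k-1}) = (p_1, q_1); compute convergents through index 1.
Convergents (p_i = a_i*p_{i-1} + p_{i-2}, q_i = a_i*q_{i-1} + q_{i-2} with p_{-2}=0, p_{-1}=1, q_{-2}=1, q_{-1}=0):
  i=0: a_0=48, p_0 = 48*1 + 0 = 48, q_0 = 48*0 + 1 = 1.
  i=1: a_1=16, p_1 = 16*48 + 1 = 769, q_1 = 16*1 + 0 = 16.
Check: 769^2 - 2310*16^2 = 591361 - 591360 = 1, so (x, y) = (769, 16) solves the equation, and by the theorem it is the least positive solution.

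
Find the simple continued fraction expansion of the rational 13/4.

[3; 4]

Run the Euclidean algorithm on 13 and 4; the successive quotients are the partial quotients a_0, a_1, ... (each step inverts the fractional part left over by the previous one):
  13 = 3*4 + 1, so a_0 = 3.
  4 = 4*1 + 0, so a_1 = 4.
The remainder reaches 0 after 2 divisions, so the expansion has 2 partial quotients, read off in order.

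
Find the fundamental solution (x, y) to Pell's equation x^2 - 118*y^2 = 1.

First expand sqrt(118) as a continued fraction. With x_i = (sqrt(118) + m_i)/d_i and (m_0, d_0) = (0, 1): a_0 = floor(sqrt(118)) = 10, since 10^2 = 100 <= 118 < 121 = 11^2.
Iterate m_{i+1} = d_i*a_i - m_i, d_{i+1} = (118 - m_{i+1}^2)/d_i, a_{i+1} = floor((a_0 + m_{i+1})/d_{i+1}):
  m_1 = 1*10 - 0 = 10, d_1 = (118 - 10^2)/1 = 18/1 = 18, a_1 = floor((10 + 10)/18) = 1.
  m_2 = 18*1 - 10 = 8, d_2 = (118 - 8^2)/18 = 54/18 = 3, a_2 = floor((10 + 8)/3) = 6.
  m_3 = 3*6 - 8 = 10, d_3 = (118 - 10^2)/3 = 18/3 = 6, a_3 = floor((10 + 10)/6) = 3.
  m_4 = 6*3 - 10 = 8, d_4 = (118 - 8^2)/6 = 54/6 = 9, a_4 = floor((10 + 8)/9) = 2.
  m_5 = 9*2 - 8 = 10, d_5 = (118 - 10^2)/9 = 18/9 = 2, a_5 = floor((10 + 10)/2) = 10.
  m_6 = 2*10 - 10 = 10, d_6 = (118 - 10^2)/2 = 18/2 = 9, a_6 = floor((10 + 10)/9) = 2.
  m_7 = 9*2 - 10 = 8, d_7 = (118 - 8^2)/9 = 54/9 = 6, a_7 = floor((10 + 8)/6) = 3.
  m_8 = 6*3 - 8 = 10, d_8 = (118 - 10^2)/6 = 18/6 = 3, a_8 = floor((10 + 10)/3) = 6.
  m_9 = 3*6 - 10 = 8, d_9 = (118 - 8^2)/3 = 54/3 = 18, a_9 = floor((10 + 8)/18) = 1.
  m_10 = 18*1 - 8 = 10, d_10 = (118 - 10^2)/18 = 18/18 = 1, a_10 = floor((10 + 10)/1) = 20.
  m_11 = 1*20 - 10 = 10, d_11 = (118 - 10^2)/1 = 18/1 = 18: (m_11, d_11) = (m_1, d_1) = (10, 18), so from here the quotients repeat a_1, ..., a_10; the period length is 10.
So sqrt(118) = [10; (1, 6, 3, 2, 10, 2, 3, 6, 1, 20)] with period length k = 10.
k is even, so the fundamental solution of x^2 - 118y^2 = 1 is (p_{k-1}, q_{k-1}) = (p_9, q_9); compute convergents through index 9.
Convergents (p_i = a_i*p_{i-1} + p_{i-2}, q_i = a_i*q_{i-1} + q_{i-2} with p_{-2}=0, p_{-1}=1, q_{-2}=1, q_{-1}=0):
  i=0: a_0=10, p_0 = 10*1 + 0 = 10, q_0 = 10*0 + 1 = 1.
  i=1: a_1=1, p_1 = 1*10 + 1 = 11, q_1 = 1*1 + 0 = 1.
  i=2: a_2=6, p_2 = 6*11 + 10 = 76, q_2 = 6*1 + 1 = 7.
  i=3: a_3=3, p_3 = 3*76 + 11 = 239, q_3 = 3*7 + 1 = 22.
  i=4: a_4=2, p_4 = 2*239 + 76 = 554, q_4 = 2*22 + 7 = 51.
  i=5: a_5=10, p_5 = 10*554 + 239 = 5779, q_5 = 10*51 + 22 = 532.
  i=6: a_6=2, p_6 = 2*5779 + 554 = 12112, q_6 = 2*532 + 51 = 1115.
  i=7: a_7=3, p_7 = 3*12112 + 5779 = 42115, q_7 = 3*1115 + 532 = 3877.
  i=8: a_8=6, p_8 = 6*42115 + 12112 = 264802, q_8 = 6*3877 + 1115 = 24377.
  i=9: a_9=1, p_9 = 1*264802 + 42115 = 306917, q_9 = 1*24377 + 3877 = 28254.
Check: 306917^2 - 118*28254^2 = 94198044889 - 94198044888 = 1, so (x, y) = (306917, 28254) solves the equation, and by the theorem it is the least positive solution.

(x, y) = (306917, 28254)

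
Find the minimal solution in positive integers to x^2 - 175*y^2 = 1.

First expand sqrt(175) as a continued fraction. With x_i = (sqrt(175) + m_i)/d_i and (m_0, d_0) = (0, 1): a_0 = floor(sqrt(175)) = 13, since 13^2 = 169 <= 175 < 196 = 14^2.
Iterate m_{i+1} = d_i*a_i - m_i, d_{i+1} = (175 - m_{i+1}^2)/d_i, a_{i+1} = floor((a_0 + m_{i+1})/d_{i+1}):
  m_1 = 1*13 - 0 = 13, d_1 = (175 - 13^2)/1 = 6/1 = 6, a_1 = floor((13 + 13)/6) = 4.
  m_2 = 6*4 - 13 = 11, d_2 = (175 - 11^2)/6 = 54/6 = 9, a_2 = floor((13 + 11)/9) = 2.
  m_3 = 9*2 - 11 = 7, d_3 = (175 - 7^2)/9 = 126/9 = 14, a_3 = floor((13 + 7)/14) = 1.
  m_4 = 14*1 - 7 = 7, d_4 = (175 - 7^2)/14 = 126/14 = 9, a_4 = floor((13 + 7)/9) = 2.
  m_5 = 9*2 - 7 = 11, d_5 = (175 - 11^2)/9 = 54/9 = 6, a_5 = floor((13 + 11)/6) = 4.
  m_6 = 6*4 - 11 = 13, d_6 = (175 - 13^2)/6 = 6/6 = 1, a_6 = floor((13 + 13)/1) = 26.
  m_7 = 1*26 - 13 = 13, d_7 = (175 - 13^2)/1 = 6/1 = 6: (m_7, d_7) = (m_1, d_1) = (13, 6), so from here the quotients repeat a_1, ..., a_6; the period length is 6.
So sqrt(175) = [13; (4, 2, 1, 2, 4, 26)] with period length k = 6.
k is even, so the fundamental solution of x^2 - 175y^2 = 1 is (p_{k-1}, q_{k-1}) = (p_5, q_5); compute convergents through index 5.
Convergents (p_i = a_i*p_{i-1} + p_{i-2}, q_i = a_i*q_{i-1} + q_{i-2} with p_{-2}=0, p_{-1}=1, q_{-2}=1, q_{-1}=0):
  i=0: a_0=13, p_0 = 13*1 + 0 = 13, q_0 = 13*0 + 1 = 1.
  i=1: a_1=4, p_1 = 4*13 + 1 = 53, q_1 = 4*1 + 0 = 4.
  i=2: a_2=2, p_2 = 2*53 + 13 = 119, q_2 = 2*4 + 1 = 9.
  i=3: a_3=1, p_3 = 1*119 + 53 = 172, q_3 = 1*9 + 4 = 13.
  i=4: a_4=2, p_4 = 2*172 + 119 = 463, q_4 = 2*13 + 9 = 35.
  i=5: a_5=4, p_5 = 4*463 + 172 = 2024, q_5 = 4*35 + 13 = 153.
Check: 2024^2 - 175*153^2 = 4096576 - 4096575 = 1, so (x, y) = (2024, 153) solves the equation, and by the theorem it is the least positive solution.

(x, y) = (2024, 153)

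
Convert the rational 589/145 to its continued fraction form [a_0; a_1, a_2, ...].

[4; 16, 9]

Run the Euclidean algorithm on 589 and 145; the successive quotients are the partial quotients a_0, a_1, ... (each step inverts the fractional part left over by the previous one):
  589 = 4*145 + 9, so a_0 = 4.
  145 = 16*9 + 1, so a_1 = 16.
  9 = 9*1 + 0, so a_2 = 9.
The remainder reaches 0 after 3 divisions, so the expansion has 3 partial quotients, read off in order.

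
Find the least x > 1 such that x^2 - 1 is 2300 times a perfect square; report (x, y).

First expand sqrt(2300) as a continued fraction. With x_i = (sqrt(2300) + m_i)/d_i and (m_0, d_0) = (0, 1): a_0 = floor(sqrt(2300)) = 47, since 47^2 = 2209 <= 2300 < 2304 = 48^2.
Iterate m_{i+1} = d_i*a_i - m_i, d_{i+1} = (2300 - m_{i+1}^2)/d_i, a_{i+1} = floor((a_0 + m_{i+1})/d_{i+1}):
  m_1 = 1*47 - 0 = 47, d_1 = (2300 - 47^2)/1 = 91/1 = 91, a_1 = floor((47 + 47)/91) = 1.
  m_2 = 91*1 - 47 = 44, d_2 = (2300 - 44^2)/91 = 364/91 = 4, a_2 = floor((47 + 44)/4) = 22.
  m_3 = 4*22 - 44 = 44, d_3 = (2300 - 44^2)/4 = 364/4 = 91, a_3 = floor((47 + 44)/91) = 1.
  m_4 = 91*1 - 44 = 47, d_4 = (2300 - 47^2)/91 = 91/91 = 1, a_4 = floor((47 + 47)/1) = 94.
  m_5 = 1*94 - 47 = 47, d_5 = (2300 - 47^2)/1 = 91/1 = 91: (m_5, d_5) = (m_1, d_1) = (47, 91), so from here the quotients repeat a_1, ..., a_4; the period length is 4.
So sqrt(2300) = [47; (1, 22, 1, 94)] with period length k = 4.
k is even, so the fundamental solution of x^2 - 2300y^2 = 1 is (p_{k-1}, q_{k-1}) = (p_3, q_3); compute convergents through index 3.
Convergents (p_i = a_i*p_{i-1} + p_{i-2}, q_i = a_i*q_{i-1} + q_{i-2} with p_{-2}=0, p_{-1}=1, q_{-2}=1, q_{-1}=0):
  i=0: a_0=47, p_0 = 47*1 + 0 = 47, q_0 = 47*0 + 1 = 1.
  i=1: a_1=1, p_1 = 1*47 + 1 = 48, q_1 = 1*1 + 0 = 1.
  i=2: a_2=22, p_2 = 22*48 + 47 = 1103, q_2 = 22*1 + 1 = 23.
  i=3: a_3=1, p_3 = 1*1103 + 48 = 1151, q_3 = 1*23 + 1 = 24.
Check: 1151^2 - 2300*24^2 = 1324801 - 1324800 = 1, so (x, y) = (1151, 24) solves the equation, and by the theorem it is the least positive solution.

(x, y) = (1151, 24)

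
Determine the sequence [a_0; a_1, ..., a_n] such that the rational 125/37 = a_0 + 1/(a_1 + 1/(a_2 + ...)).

Run the Euclidean algorithm on 125 and 37; the successive quotients are the partial quotients a_0, a_1, ... (each step inverts the fractional part left over by the previous one):
  125 = 3*37 + 14, so a_0 = 3.
  37 = 2*14 + 9, so a_1 = 2.
  14 = 1*9 + 5, so a_2 = 1.
  9 = 1*5 + 4, so a_3 = 1.
  5 = 1*4 + 1, so a_4 = 1.
  4 = 4*1 + 0, so a_5 = 4.
The remainder reaches 0 after 6 divisions, so the expansion has 6 partial quotients, read off in order.

[3; 2, 1, 1, 1, 4]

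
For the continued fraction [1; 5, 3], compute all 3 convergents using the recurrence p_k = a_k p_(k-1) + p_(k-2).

Using the convergent recurrence p_i = a_i*p_{i-1} + p_{i-2}, q_i = a_i*q_{i-1} + q_{i-2} with p_{-2}=0, p_{-1}=1, q_{-2}=1, q_{-1}=0:
  i=0: a_0=1, p_0 = 1*1 + 0 = 1, q_0 = 1*0 + 1 = 1.
  i=1: a_1=5, p_1 = 5*1 + 1 = 6, q_1 = 5*1 + 0 = 5.
  i=2: a_2=3, p_2 = 3*6 + 1 = 19, q_2 = 3*5 + 1 = 16.

1/1, 6/5, 19/16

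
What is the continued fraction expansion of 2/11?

Run the Euclidean algorithm on 2 and 11; the successive quotients are the partial quotients a_0, a_1, ... (each step inverts the fractional part left over by the previous one):
  2 = 0*11 + 2, so a_0 = 0.
  11 = 5*2 + 1, so a_1 = 5.
  2 = 2*1 + 0, so a_2 = 2.
The remainder reaches 0 after 3 divisions, so the expansion has 3 partial quotients, read off in order.

[0; 5, 2]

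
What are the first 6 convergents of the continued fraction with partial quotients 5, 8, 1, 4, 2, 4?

5/1, 41/8, 46/9, 225/44, 496/97, 2209/432

Using the convergent recurrence p_i = a_i*p_{i-1} + p_{i-2}, q_i = a_i*q_{i-1} + q_{i-2} with p_{-2}=0, p_{-1}=1, q_{-2}=1, q_{-1}=0:
  i=0: a_0=5, p_0 = 5*1 + 0 = 5, q_0 = 5*0 + 1 = 1.
  i=1: a_1=8, p_1 = 8*5 + 1 = 41, q_1 = 8*1 + 0 = 8.
  i=2: a_2=1, p_2 = 1*41 + 5 = 46, q_2 = 1*8 + 1 = 9.
  i=3: a_3=4, p_3 = 4*46 + 41 = 225, q_3 = 4*9 + 8 = 44.
  i=4: a_4=2, p_4 = 2*225 + 46 = 496, q_4 = 2*44 + 9 = 97.
  i=5: a_5=4, p_5 = 4*496 + 225 = 2209, q_5 = 4*97 + 44 = 432.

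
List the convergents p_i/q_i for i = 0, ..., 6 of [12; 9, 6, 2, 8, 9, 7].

Using the convergent recurrence p_i = a_i*p_{i-1} + p_{i-2}, q_i = a_i*q_{i-1} + q_{i-2} with p_{-2}=0, p_{-1}=1, q_{-2}=1, q_{-1}=0:
  i=0: a_0=12, p_0 = 12*1 + 0 = 12, q_0 = 12*0 + 1 = 1.
  i=1: a_1=9, p_1 = 9*12 + 1 = 109, q_1 = 9*1 + 0 = 9.
  i=2: a_2=6, p_2 = 6*109 + 12 = 666, q_2 = 6*9 + 1 = 55.
  i=3: a_3=2, p_3 = 2*666 + 109 = 1441, q_3 = 2*55 + 9 = 119.
  i=4: a_4=8, p_4 = 8*1441 + 666 = 12194, q_4 = 8*119 + 55 = 1007.
  i=5: a_5=9, p_5 = 9*12194 + 1441 = 111187, q_5 = 9*1007 + 119 = 9182.
  i=6: a_6=7, p_6 = 7*111187 + 12194 = 790503, q_6 = 7*9182 + 1007 = 65281.

12/1, 109/9, 666/55, 1441/119, 12194/1007, 111187/9182, 790503/65281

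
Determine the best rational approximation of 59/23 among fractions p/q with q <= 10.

18/7

Expand x = 59/23 as a continued fraction with the Euclidean algorithm:
  59 = 2*23 + 13, so a_0 = 2.
  23 = 1*13 + 10, so a_1 = 1.
  13 = 1*10 + 3, so a_2 = 1.
  10 = 3*3 + 1, so a_3 = 3.
  3 = 3*1 + 0, so a_4 = 3.
so x = [2; 1, 1, 3, 3].
Convergents (p_i = a_i*p_{i-1} + p_{i-2}, q_i = a_i*q_{i-1} + q_{i-2} with p_{-2}=0, p_{-1}=1, q_{-2}=1, q_{-1}=0), until the denominator exceeds 10:
  i=0: a_0=2, p_0 = 2*1 + 0 = 2, q_0 = 2*0 + 1 = 1.
  i=1: a_1=1, p_1 = 1*2 + 1 = 3, q_1 = 1*1 + 0 = 1.
  i=2: a_2=1, p_2 = 1*3 + 2 = 5, q_2 = 1*1 + 1 = 2.
  i=3: a_3=3, p_3 = 3*5 + 3 = 18, q_3 = 3*2 + 1 = 7.
  i=4: a_4=3, p_4 = 3*18 + 5 = 59, q_4 = 3*7 + 2 = 23.
q_4 = 23 > 10, so the last convergent with denominator <= 10 is p_3/q_3 = 18/7.
The closest fraction with denominator <= 10 is either p_3/q_3 or the intermediate fraction (k*p_3 + p_2)/(k*q_3 + q_2) with the largest k >= 1 whose denominator stays <= 10; these approach x as k grows, and every other convergent or intermediate fraction in range is farther away.
Largest k: floor((10 - q_2)/q_3) = floor((10 - 2)/7) = 1.
That gives (1*18 + 5)/(1*7 + 2) = 23/9.
Compare the errors: |x - 18/7| = |59*7 - 18*23|/(23*7) = 1/161, and |x - 23/9| = |59*9 - 23*23|/(23*9) = 2/207.
Cross-multiplying, 1*207 = 207 < 322 = 2*161, so 1/161 is smaller: the convergent 18/7 is closer to x than 23/9.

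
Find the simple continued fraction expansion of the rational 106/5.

[21; 5]

Run the Euclidean algorithm on 106 and 5; the successive quotients are the partial quotients a_0, a_1, ... (each step inverts the fractional part left over by the previous one):
  106 = 21*5 + 1, so a_0 = 21.
  5 = 5*1 + 0, so a_1 = 5.
The remainder reaches 0 after 2 divisions, so the expansion has 2 partial quotients, read off in order.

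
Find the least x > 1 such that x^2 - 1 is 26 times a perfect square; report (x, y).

(x, y) = (51, 10)

First expand sqrt(26) as a continued fraction. With x_i = (sqrt(26) + m_i)/d_i and (m_0, d_0) = (0, 1): a_0 = floor(sqrt(26)) = 5, since 5^2 = 25 <= 26 < 36 = 6^2.
Iterate m_{i+1} = d_i*a_i - m_i, d_{i+1} = (26 - m_{i+1}^2)/d_i, a_{i+1} = floor((a_0 + m_{i+1})/d_{i+1}):
  m_1 = 1*5 - 0 = 5, d_1 = (26 - 5^2)/1 = 1/1 = 1, a_1 = floor((5 + 5)/1) = 10.
  m_2 = 1*10 - 5 = 5, d_2 = (26 - 5^2)/1 = 1/1 = 1: (m_2, d_2) = (m_1, d_1) = (5, 1), so from here the quotient a_1 repeats; the period length is 1.
So sqrt(26) = [5; (10)] with period length k = 1.
k is odd, so (p_{k-1}, q_{k-1}) only solves x^2 - 26y^2 = -1 and the fundamental solution of x^2 - 26y^2 = 1 is (p_{2k-1}, q_{2k-1}) = (p_1, q_1); compute convergents through index 1, running through the period twice.
Convergents (p_i = a_i*p_{i-1} + p_{i-2}, q_i = a_i*q_{i-1} + q_{i-2} with p_{-2}=0, p_{-1}=1, q_{-2}=1, q_{-1}=0):
  i=0: a_0=5, p_0 = 5*1 + 0 = 5, q_0 = 5*0 + 1 = 1.
  i=1: a_1=10, p_1 = 10*5 + 1 = 51, q_1 = 10*1 + 0 = 10.
Indeed p_0^2 - 26*q_0^2 = 25 - 26 = -1, not +1.
Check: 51^2 - 26*10^2 = 2601 - 2600 = 1, so (x, y) = (51, 10) solves the equation, and by the theorem it is the least positive solution.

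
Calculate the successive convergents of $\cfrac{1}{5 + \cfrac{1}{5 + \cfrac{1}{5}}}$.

0/1, 1/5, 5/26, 26/135

Using the convergent recurrence p_i = a_i*p_{i-1} + p_{i-2}, q_i = a_i*q_{i-1} + q_{i-2} with p_{-2}=0, p_{-1}=1, q_{-2}=1, q_{-1}=0:
  i=0: a_0=0, p_0 = 0*1 + 0 = 0, q_0 = 0*0 + 1 = 1.
  i=1: a_1=5, p_1 = 5*0 + 1 = 1, q_1 = 5*1 + 0 = 5.
  i=2: a_2=5, p_2 = 5*1 + 0 = 5, q_2 = 5*5 + 1 = 26.
  i=3: a_3=5, p_3 = 5*5 + 1 = 26, q_3 = 5*26 + 5 = 135.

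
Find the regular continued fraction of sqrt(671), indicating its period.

Write x_i = (sqrt(671) + m_i)/d_i with (m_0, d_0) = (0, 1). a_0 = floor(sqrt(671)) = 25, since 25^2 = 625 <= 671 < 676 = 26^2.
Iterate m_{i+1} = d_i*a_i - m_i, d_{i+1} = (671 - m_{i+1}^2)/d_i, a_{i+1} = floor((a_0 + m_{i+1})/d_{i+1}):
  m_1 = 1*25 - 0 = 25, d_1 = (671 - 25^2)/1 = 46/1 = 46, a_1 = floor((25 + 25)/46) = 1.
  m_2 = 46*1 - 25 = 21, d_2 = (671 - 21^2)/46 = 230/46 = 5, a_2 = floor((25 + 21)/5) = 9.
  m_3 = 5*9 - 21 = 24, d_3 = (671 - 24^2)/5 = 95/5 = 19, a_3 = floor((25 + 24)/19) = 2.
  m_4 = 19*2 - 24 = 14, d_4 = (671 - 14^2)/19 = 475/19 = 25, a_4 = floor((25 + 14)/25) = 1.
  m_5 = 25*1 - 14 = 11, d_5 = (671 - 11^2)/25 = 550/25 = 22, a_5 = floor((25 + 11)/22) = 1.
  m_6 = 22*1 - 11 = 11, d_6 = (671 - 11^2)/22 = 550/22 = 25, a_6 = floor((25 + 11)/25) = 1.
  m_7 = 25*1 - 11 = 14, d_7 = (671 - 14^2)/25 = 475/25 = 19, a_7 = floor((25 + 14)/19) = 2.
  m_8 = 19*2 - 14 = 24, d_8 = (671 - 24^2)/19 = 95/19 = 5, a_8 = floor((25 + 24)/5) = 9.
  m_9 = 5*9 - 24 = 21, d_9 = (671 - 21^2)/5 = 230/5 = 46, a_9 = floor((25 + 21)/46) = 1.
  m_10 = 46*1 - 21 = 25, d_10 = (671 - 25^2)/46 = 46/46 = 1, a_10 = floor((25 + 25)/1) = 50.
  m_11 = 1*50 - 25 = 25, d_11 = (671 - 25^2)/1 = 46/1 = 46: (m_11, d_11) = (m_1, d_1) = (25, 46), so from here the quotients repeat a_1, ..., a_10; the period length is 10.
Hence the expansion of sqrt(671) is a_0 = 25 followed by the repeating block 1, 9, 2, 1, 1, 1, 2, 9, 1, 50 (period 10).

[25; (1, 9, 2, 1, 1, 1, 2, 9, 1, 50)]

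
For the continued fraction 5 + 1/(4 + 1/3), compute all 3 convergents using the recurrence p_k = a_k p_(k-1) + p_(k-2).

5/1, 21/4, 68/13

Using the convergent recurrence p_i = a_i*p_{i-1} + p_{i-2}, q_i = a_i*q_{i-1} + q_{i-2} with p_{-2}=0, p_{-1}=1, q_{-2}=1, q_{-1}=0:
  i=0: a_0=5, p_0 = 5*1 + 0 = 5, q_0 = 5*0 + 1 = 1.
  i=1: a_1=4, p_1 = 4*5 + 1 = 21, q_1 = 4*1 + 0 = 4.
  i=2: a_2=3, p_2 = 3*21 + 5 = 68, q_2 = 3*4 + 1 = 13.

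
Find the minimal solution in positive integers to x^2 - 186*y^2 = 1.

(x, y) = (7501, 550)

First expand sqrt(186) as a continued fraction. With x_i = (sqrt(186) + m_i)/d_i and (m_0, d_0) = (0, 1): a_0 = floor(sqrt(186)) = 13, since 13^2 = 169 <= 186 < 196 = 14^2.
Iterate m_{i+1} = d_i*a_i - m_i, d_{i+1} = (186 - m_{i+1}^2)/d_i, a_{i+1} = floor((a_0 + m_{i+1})/d_{i+1}):
  m_1 = 1*13 - 0 = 13, d_1 = (186 - 13^2)/1 = 17/1 = 17, a_1 = floor((13 + 13)/17) = 1.
  m_2 = 17*1 - 13 = 4, d_2 = (186 - 4^2)/17 = 170/17 = 10, a_2 = floor((13 + 4)/10) = 1.
  m_3 = 10*1 - 4 = 6, d_3 = (186 - 6^2)/10 = 150/10 = 15, a_3 = floor((13 + 6)/15) = 1.
  m_4 = 15*1 - 6 = 9, d_4 = (186 - 9^2)/15 = 105/15 = 7, a_4 = floor((13 + 9)/7) = 3.
  m_5 = 7*3 - 9 = 12, d_5 = (186 - 12^2)/7 = 42/7 = 6, a_5 = floor((13 + 12)/6) = 4.
  m_6 = 6*4 - 12 = 12, d_6 = (186 - 12^2)/6 = 42/6 = 7, a_6 = floor((13 + 12)/7) = 3.
  m_7 = 7*3 - 12 = 9, d_7 = (186 - 9^2)/7 = 105/7 = 15, a_7 = floor((13 + 9)/15) = 1.
  m_8 = 15*1 - 9 = 6, d_8 = (186 - 6^2)/15 = 150/15 = 10, a_8 = floor((13 + 6)/10) = 1.
  m_9 = 10*1 - 6 = 4, d_9 = (186 - 4^2)/10 = 170/10 = 17, a_9 = floor((13 + 4)/17) = 1.
  m_10 = 17*1 - 4 = 13, d_10 = (186 - 13^2)/17 = 17/17 = 1, a_10 = floor((13 + 13)/1) = 26.
  m_11 = 1*26 - 13 = 13, d_11 = (186 - 13^2)/1 = 17/1 = 17: (m_11, d_11) = (m_1, d_1) = (13, 17), so from here the quotients repeat a_1, ..., a_10; the period length is 10.
So sqrt(186) = [13; (1, 1, 1, 3, 4, 3, 1, 1, 1, 26)] with period length k = 10.
k is even, so the fundamental solution of x^2 - 186y^2 = 1 is (p_{k-1}, q_{k-1}) = (p_9, q_9); compute convergents through index 9.
Convergents (p_i = a_i*p_{i-1} + p_{i-2}, q_i = a_i*q_{i-1} + q_{i-2} with p_{-2}=0, p_{-1}=1, q_{-2}=1, q_{-1}=0):
  i=0: a_0=13, p_0 = 13*1 + 0 = 13, q_0 = 13*0 + 1 = 1.
  i=1: a_1=1, p_1 = 1*13 + 1 = 14, q_1 = 1*1 + 0 = 1.
  i=2: a_2=1, p_2 = 1*14 + 13 = 27, q_2 = 1*1 + 1 = 2.
  i=3: a_3=1, p_3 = 1*27 + 14 = 41, q_3 = 1*2 + 1 = 3.
  i=4: a_4=3, p_4 = 3*41 + 27 = 150, q_4 = 3*3 + 2 = 11.
  i=5: a_5=4, p_5 = 4*150 + 41 = 641, q_5 = 4*11 + 3 = 47.
  i=6: a_6=3, p_6 = 3*641 + 150 = 2073, q_6 = 3*47 + 11 = 152.
  i=7: a_7=1, p_7 = 1*2073 + 641 = 2714, q_7 = 1*152 + 47 = 199.
  i=8: a_8=1, p_8 = 1*2714 + 2073 = 4787, q_8 = 1*199 + 152 = 351.
  i=9: a_9=1, p_9 = 1*4787 + 2714 = 7501, q_9 = 1*351 + 199 = 550.
Check: 7501^2 - 186*550^2 = 56265001 - 56265000 = 1, so (x, y) = (7501, 550) solves the equation, and by the theorem it is the least positive solution.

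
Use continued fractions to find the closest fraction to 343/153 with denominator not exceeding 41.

Expand x = 343/153 as a continued fraction with the Euclidean algorithm:
  343 = 2*153 + 37, so a_0 = 2.
  153 = 4*37 + 5, so a_1 = 4.
  37 = 7*5 + 2, so a_2 = 7.
  5 = 2*2 + 1, so a_3 = 2.
  2 = 2*1 + 0, so a_4 = 2.
so x = [2; 4, 7, 2, 2].
Convergents (p_i = a_i*p_{i-1} + p_{i-2}, q_i = a_i*q_{i-1} + q_{i-2} with p_{-2}=0, p_{-1}=1, q_{-2}=1, q_{-1}=0), until the denominator exceeds 41:
  i=0: a_0=2, p_0 = 2*1 + 0 = 2, q_0 = 2*0 + 1 = 1.
  i=1: a_1=4, p_1 = 4*2 + 1 = 9, q_1 = 4*1 + 0 = 4.
  i=2: a_2=7, p_2 = 7*9 + 2 = 65, q_2 = 7*4 + 1 = 29.
  i=3: a_3=2, p_3 = 2*65 + 9 = 139, q_3 = 2*29 + 4 = 62.
q_3 = 62 > 41, so the last convergent with denominator <= 41 is p_2/q_2 = 65/29.
The closest fraction with denominator <= 41 is either p_2/q_2 or the intermediate fraction (k*p_2 + p_1)/(k*q_2 + q_1) with the largest k >= 1 whose denominator stays <= 41; these approach x as k grows, and every other convergent or intermediate fraction in range is farther away.
Largest k: floor((41 - q_1)/q_2) = floor((41 - 4)/29) = 1.
That gives (1*65 + 9)/(1*29 + 4) = 74/33.
Compare the errors: |x - 65/29| = |343*29 - 65*153|/(153*29) = 2/4437, and |x - 74/33| = |343*33 - 74*153|/(153*33) = 3/5049.
Cross-multiplying, 2*5049 = 10098 < 13311 = 3*4437, so 2/4437 is smaller: the convergent 65/29 is closer to x than 74/33.

65/29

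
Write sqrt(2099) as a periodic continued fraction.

[45; (1, 4, 2, 2, 45, 2, 2, 4, 1, 90)]

Write x_i = (sqrt(2099) + m_i)/d_i with (m_0, d_0) = (0, 1). a_0 = floor(sqrt(2099)) = 45, since 45^2 = 2025 <= 2099 < 2116 = 46^2.
Iterate m_{i+1} = d_i*a_i - m_i, d_{i+1} = (2099 - m_{i+1}^2)/d_i, a_{i+1} = floor((a_0 + m_{i+1})/d_{i+1}):
  m_1 = 1*45 - 0 = 45, d_1 = (2099 - 45^2)/1 = 74/1 = 74, a_1 = floor((45 + 45)/74) = 1.
  m_2 = 74*1 - 45 = 29, d_2 = (2099 - 29^2)/74 = 1258/74 = 17, a_2 = floor((45 + 29)/17) = 4.
  m_3 = 17*4 - 29 = 39, d_3 = (2099 - 39^2)/17 = 578/17 = 34, a_3 = floor((45 + 39)/34) = 2.
  m_4 = 34*2 - 39 = 29, d_4 = (2099 - 29^2)/34 = 1258/34 = 37, a_4 = floor((45 + 29)/37) = 2.
  m_5 = 37*2 - 29 = 45, d_5 = (2099 - 45^2)/37 = 74/37 = 2, a_5 = floor((45 + 45)/2) = 45.
  m_6 = 2*45 - 45 = 45, d_6 = (2099 - 45^2)/2 = 74/2 = 37, a_6 = floor((45 + 45)/37) = 2.
  m_7 = 37*2 - 45 = 29, d_7 = (2099 - 29^2)/37 = 1258/37 = 34, a_7 = floor((45 + 29)/34) = 2.
  m_8 = 34*2 - 29 = 39, d_8 = (2099 - 39^2)/34 = 578/34 = 17, a_8 = floor((45 + 39)/17) = 4.
  m_9 = 17*4 - 39 = 29, d_9 = (2099 - 29^2)/17 = 1258/17 = 74, a_9 = floor((45 + 29)/74) = 1.
  m_10 = 74*1 - 29 = 45, d_10 = (2099 - 45^2)/74 = 74/74 = 1, a_10 = floor((45 + 45)/1) = 90.
  m_11 = 1*90 - 45 = 45, d_11 = (2099 - 45^2)/1 = 74/1 = 74: (m_11, d_11) = (m_1, d_1) = (45, 74), so from here the quotients repeat a_1, ..., a_10; the period length is 10.
Hence the expansion of sqrt(2099) is a_0 = 45 followed by the repeating block 1, 4, 2, 2, 45, 2, 2, 4, 1, 90 (period 10).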